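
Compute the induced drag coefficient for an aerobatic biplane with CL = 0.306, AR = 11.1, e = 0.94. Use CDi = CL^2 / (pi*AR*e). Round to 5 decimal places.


Step 1: CL^2 = 0.306^2 = 0.093636
Step 2: pi * AR * e = 3.14159 * 11.1 * 0.94 = 32.779378
Step 3: CDi = 0.093636 / 32.779378 = 0.00286

0.00286


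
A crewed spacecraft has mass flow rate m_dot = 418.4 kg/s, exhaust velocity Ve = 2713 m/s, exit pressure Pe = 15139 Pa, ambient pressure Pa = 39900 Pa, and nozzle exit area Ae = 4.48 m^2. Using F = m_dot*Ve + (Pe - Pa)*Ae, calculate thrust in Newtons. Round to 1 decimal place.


Step 1: Momentum thrust = m_dot * Ve = 418.4 * 2713 = 1135119.2 N
Step 2: Pressure thrust = (Pe - Pa) * Ae = (15139 - 39900) * 4.48 = -110929.28 N
Step 3: Total thrust F = 1135119.2 + -110929.28 = 1024189.9 N

1024189.9


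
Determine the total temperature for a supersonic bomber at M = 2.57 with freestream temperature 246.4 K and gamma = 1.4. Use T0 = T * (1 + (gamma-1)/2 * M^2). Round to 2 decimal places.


Step 1: (gamma-1)/2 = 0.2
Step 2: M^2 = 6.6049
Step 3: 1 + 0.2 * 6.6049 = 2.32098
Step 4: T0 = 246.4 * 2.32098 = 571.89 K

571.89


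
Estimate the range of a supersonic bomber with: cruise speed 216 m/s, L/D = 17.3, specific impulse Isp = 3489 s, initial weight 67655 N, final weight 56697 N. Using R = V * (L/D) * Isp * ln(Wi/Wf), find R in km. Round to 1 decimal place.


Step 1: Coefficient = V * (L/D) * Isp = 216 * 17.3 * 3489 = 13037695.2 m
Step 2: Wi/Wf = 67655 / 56697 = 1.193273
Step 3: ln(1.193273) = 0.1767
Step 4: R = 13037695.2 * 0.1767 = 2303760.3 m = 2303.8 km

2303.8


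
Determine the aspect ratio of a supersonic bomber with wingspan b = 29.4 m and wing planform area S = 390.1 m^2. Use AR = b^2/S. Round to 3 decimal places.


Step 1: b^2 = 29.4^2 = 864.36
Step 2: AR = 864.36 / 390.1 = 2.216

2.216


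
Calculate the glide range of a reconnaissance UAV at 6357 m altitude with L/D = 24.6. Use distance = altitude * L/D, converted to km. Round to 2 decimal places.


Step 1: Glide distance = altitude * L/D = 6357 * 24.6 = 156382.2 m
Step 2: Convert to km: 156382.2 / 1000 = 156.38 km

156.38


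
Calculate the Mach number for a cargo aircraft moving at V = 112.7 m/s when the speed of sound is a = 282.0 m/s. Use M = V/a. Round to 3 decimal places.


Step 1: M = V / a = 112.7 / 282.0
Step 2: M = 0.400

0.400


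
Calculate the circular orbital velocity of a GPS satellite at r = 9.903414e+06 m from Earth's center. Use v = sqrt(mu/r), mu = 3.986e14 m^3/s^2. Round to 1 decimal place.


Step 1: mu / r = 3.986e14 / 9.903414e+06 = 40248746.5434
Step 2: v = sqrt(40248746.5434) = 6344.2 m/s

6344.2


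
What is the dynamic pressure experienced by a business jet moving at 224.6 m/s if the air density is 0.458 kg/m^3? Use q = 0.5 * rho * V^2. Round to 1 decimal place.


Step 1: V^2 = 224.6^2 = 50445.16
Step 2: q = 0.5 * 0.458 * 50445.16
Step 3: q = 11551.9 Pa

11551.9


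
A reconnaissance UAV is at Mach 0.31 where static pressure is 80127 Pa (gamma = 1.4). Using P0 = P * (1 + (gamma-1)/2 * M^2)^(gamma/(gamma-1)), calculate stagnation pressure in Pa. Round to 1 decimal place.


Step 1: (gamma-1)/2 * M^2 = 0.2 * 0.0961 = 0.01922
Step 2: 1 + 0.01922 = 1.01922
Step 3: Exponent gamma/(gamma-1) = 3.5
Step 4: P0 = 80127 * 1.01922^3.5 = 85647.9 Pa

85647.9


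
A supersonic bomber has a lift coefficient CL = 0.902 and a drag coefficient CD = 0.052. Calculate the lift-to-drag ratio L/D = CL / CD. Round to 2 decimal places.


Step 1: L/D = CL / CD = 0.902 / 0.052
Step 2: L/D = 17.35

17.35


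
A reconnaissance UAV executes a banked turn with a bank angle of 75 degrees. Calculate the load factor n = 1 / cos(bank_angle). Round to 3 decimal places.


Step 1: Convert 75 degrees to radians = 1.308997
Step 2: cos(75 deg) = 0.258819
Step 3: n = 1 / 0.258819 = 3.864

3.864


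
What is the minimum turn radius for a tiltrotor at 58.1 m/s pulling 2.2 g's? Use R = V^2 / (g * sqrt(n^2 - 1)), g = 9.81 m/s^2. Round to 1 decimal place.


Step 1: V^2 = 58.1^2 = 3375.61
Step 2: n^2 - 1 = 2.2^2 - 1 = 3.84
Step 3: sqrt(3.84) = 1.959592
Step 4: R = 3375.61 / (9.81 * 1.959592) = 175.6 m

175.6


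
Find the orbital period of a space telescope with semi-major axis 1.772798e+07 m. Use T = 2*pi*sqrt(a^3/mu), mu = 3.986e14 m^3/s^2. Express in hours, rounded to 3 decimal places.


Step 1: a^3 / mu = 5.571572e+21 / 3.986e14 = 1.397785e+07
Step 2: sqrt(1.397785e+07) = 3738.6967 s
Step 3: T = 2*pi * 3738.6967 = 23490.92 s
Step 4: T in hours = 23490.92 / 3600 = 6.525 hours

6.525


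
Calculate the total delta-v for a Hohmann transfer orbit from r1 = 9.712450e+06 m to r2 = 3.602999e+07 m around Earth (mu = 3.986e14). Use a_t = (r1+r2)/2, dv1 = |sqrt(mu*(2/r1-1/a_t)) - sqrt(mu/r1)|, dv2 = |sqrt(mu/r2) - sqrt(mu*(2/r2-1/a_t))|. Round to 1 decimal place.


Step 1: Transfer semi-major axis a_t = (9.712450e+06 + 3.602999e+07) / 2 = 2.287122e+07 m
Step 2: v1 (circular at r1) = sqrt(mu/r1) = 6406.26 m/s
Step 3: v_t1 = sqrt(mu*(2/r1 - 1/a_t)) = 8040.66 m/s
Step 4: dv1 = |8040.66 - 6406.26| = 1634.4 m/s
Step 5: v2 (circular at r2) = 3326.11 m/s, v_t2 = 2167.49 m/s
Step 6: dv2 = |3326.11 - 2167.49| = 1158.62 m/s
Step 7: Total delta-v = 1634.4 + 1158.62 = 2793.0 m/s

2793.0


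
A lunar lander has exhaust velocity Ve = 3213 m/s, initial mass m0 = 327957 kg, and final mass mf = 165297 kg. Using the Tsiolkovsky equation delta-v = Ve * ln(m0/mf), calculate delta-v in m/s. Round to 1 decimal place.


Step 1: Mass ratio m0/mf = 327957 / 165297 = 1.984047
Step 2: ln(1.984047) = 0.685139
Step 3: delta-v = 3213 * 0.685139 = 2201.4 m/s

2201.4


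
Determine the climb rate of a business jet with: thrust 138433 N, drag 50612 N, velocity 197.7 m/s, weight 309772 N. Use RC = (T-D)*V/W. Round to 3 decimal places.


Step 1: Excess thrust = T - D = 138433 - 50612 = 87821 N
Step 2: Excess power = 87821 * 197.7 = 17362211.7 W
Step 3: RC = 17362211.7 / 309772 = 56.048 m/s

56.048


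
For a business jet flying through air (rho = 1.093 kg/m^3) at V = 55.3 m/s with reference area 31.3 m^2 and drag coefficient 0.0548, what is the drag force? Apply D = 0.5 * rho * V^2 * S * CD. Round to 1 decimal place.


Step 1: Dynamic pressure q = 0.5 * 1.093 * 55.3^2 = 1671.2462 Pa
Step 2: Drag D = q * S * CD = 1671.2462 * 31.3 * 0.0548
Step 3: D = 2866.6 N

2866.6


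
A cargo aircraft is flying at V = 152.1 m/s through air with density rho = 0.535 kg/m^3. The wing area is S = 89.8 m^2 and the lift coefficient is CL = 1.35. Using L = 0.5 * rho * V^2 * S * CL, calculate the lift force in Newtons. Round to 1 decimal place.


Step 1: Calculate dynamic pressure q = 0.5 * 0.535 * 152.1^2 = 0.5 * 0.535 * 23134.41 = 6188.4547 Pa
Step 2: Multiply by wing area and lift coefficient: L = 6188.4547 * 89.8 * 1.35
Step 3: L = 555723.2298 * 1.35 = 750226.4 N

750226.4


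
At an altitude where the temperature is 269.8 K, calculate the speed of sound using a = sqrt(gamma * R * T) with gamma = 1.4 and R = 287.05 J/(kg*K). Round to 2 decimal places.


Step 1: gamma * R * T = 1.4 * 287.05 * 269.8 = 108424.526
Step 2: a = sqrt(108424.526) = 329.28 m/s

329.28


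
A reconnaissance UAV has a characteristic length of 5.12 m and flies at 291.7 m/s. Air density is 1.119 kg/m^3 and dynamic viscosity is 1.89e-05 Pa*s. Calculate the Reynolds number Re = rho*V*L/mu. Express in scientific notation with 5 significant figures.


Step 1: Numerator = rho * V * L = 1.119 * 291.7 * 5.12 = 1671.230976
Step 2: Re = 1671.230976 / 1.89e-05
Step 3: Re = 8.8425e+07

8.8425e+07


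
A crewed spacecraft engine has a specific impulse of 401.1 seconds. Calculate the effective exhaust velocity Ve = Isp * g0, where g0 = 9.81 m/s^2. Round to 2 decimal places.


Step 1: Ve = Isp * g0 = 401.1 * 9.81
Step 2: Ve = 3934.79 m/s

3934.79


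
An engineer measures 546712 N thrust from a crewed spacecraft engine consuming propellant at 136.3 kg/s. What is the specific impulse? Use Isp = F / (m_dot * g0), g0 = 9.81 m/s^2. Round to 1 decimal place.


Step 1: m_dot * g0 = 136.3 * 9.81 = 1337.1
Step 2: Isp = 546712 / 1337.1 = 408.9 s

408.9


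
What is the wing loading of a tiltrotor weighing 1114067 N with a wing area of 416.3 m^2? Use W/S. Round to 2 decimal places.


Step 1: Wing loading = W / S = 1114067 / 416.3
Step 2: Wing loading = 2676.12 N/m^2

2676.12


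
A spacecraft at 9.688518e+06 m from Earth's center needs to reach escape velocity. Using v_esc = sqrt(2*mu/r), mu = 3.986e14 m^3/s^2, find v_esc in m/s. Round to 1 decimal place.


Step 1: 2*mu/r = 2 * 3.986e14 / 9.688518e+06 = 82282966.2906
Step 2: v_esc = sqrt(82282966.2906) = 9071.0 m/s

9071.0


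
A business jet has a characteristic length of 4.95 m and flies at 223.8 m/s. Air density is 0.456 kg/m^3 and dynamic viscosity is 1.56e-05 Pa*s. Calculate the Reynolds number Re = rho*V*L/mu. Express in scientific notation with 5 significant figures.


Step 1: Numerator = rho * V * L = 0.456 * 223.8 * 4.95 = 505.16136
Step 2: Re = 505.16136 / 1.56e-05
Step 3: Re = 3.2382e+07

3.2382e+07


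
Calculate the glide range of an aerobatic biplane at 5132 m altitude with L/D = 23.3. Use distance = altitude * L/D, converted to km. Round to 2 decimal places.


Step 1: Glide distance = altitude * L/D = 5132 * 23.3 = 119575.6 m
Step 2: Convert to km: 119575.6 / 1000 = 119.58 km

119.58


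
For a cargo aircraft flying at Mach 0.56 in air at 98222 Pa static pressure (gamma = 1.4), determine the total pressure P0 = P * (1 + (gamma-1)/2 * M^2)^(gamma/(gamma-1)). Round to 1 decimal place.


Step 1: (gamma-1)/2 * M^2 = 0.2 * 0.3136 = 0.06272
Step 2: 1 + 0.06272 = 1.06272
Step 3: Exponent gamma/(gamma-1) = 3.5
Step 4: P0 = 98222 * 1.06272^3.5 = 121527.6 Pa

121527.6


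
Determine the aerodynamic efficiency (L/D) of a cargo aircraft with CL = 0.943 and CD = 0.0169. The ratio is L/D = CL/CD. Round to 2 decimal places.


Step 1: L/D = CL / CD = 0.943 / 0.0169
Step 2: L/D = 55.80

55.80


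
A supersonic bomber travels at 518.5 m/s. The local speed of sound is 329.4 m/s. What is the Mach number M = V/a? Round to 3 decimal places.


Step 1: M = V / a = 518.5 / 329.4
Step 2: M = 1.574

1.574


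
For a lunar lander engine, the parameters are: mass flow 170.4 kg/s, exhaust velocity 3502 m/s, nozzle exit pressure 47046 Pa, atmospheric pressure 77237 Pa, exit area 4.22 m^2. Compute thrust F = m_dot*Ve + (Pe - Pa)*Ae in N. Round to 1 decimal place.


Step 1: Momentum thrust = m_dot * Ve = 170.4 * 3502 = 596740.8 N
Step 2: Pressure thrust = (Pe - Pa) * Ae = (47046 - 77237) * 4.22 = -127406.02 N
Step 3: Total thrust F = 596740.8 + -127406.02 = 469334.8 N

469334.8


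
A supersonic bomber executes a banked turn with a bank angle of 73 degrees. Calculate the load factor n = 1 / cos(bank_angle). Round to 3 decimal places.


Step 1: Convert 73 degrees to radians = 1.27409
Step 2: cos(73 deg) = 0.292372
Step 3: n = 1 / 0.292372 = 3.420

3.420


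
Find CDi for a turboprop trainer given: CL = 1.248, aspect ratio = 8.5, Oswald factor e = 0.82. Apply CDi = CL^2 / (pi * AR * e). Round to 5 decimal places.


Step 1: CL^2 = 1.248^2 = 1.557504
Step 2: pi * AR * e = 3.14159 * 8.5 * 0.82 = 21.896901
Step 3: CDi = 1.557504 / 21.896901 = 0.07113

0.07113


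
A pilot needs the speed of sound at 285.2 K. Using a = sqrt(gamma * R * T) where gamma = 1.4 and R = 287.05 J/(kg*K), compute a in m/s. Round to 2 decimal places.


Step 1: gamma * R * T = 1.4 * 287.05 * 285.2 = 114613.324
Step 2: a = sqrt(114613.324) = 338.55 m/s

338.55


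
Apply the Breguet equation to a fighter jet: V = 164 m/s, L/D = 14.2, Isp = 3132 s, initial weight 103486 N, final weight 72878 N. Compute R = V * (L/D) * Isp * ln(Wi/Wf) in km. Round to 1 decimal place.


Step 1: Coefficient = V * (L/D) * Isp = 164 * 14.2 * 3132 = 7293801.6 m
Step 2: Wi/Wf = 103486 / 72878 = 1.41999
Step 3: ln(1.41999) = 0.35065
Step 4: R = 7293801.6 * 0.35065 = 2557568.1 m = 2557.6 km

2557.6


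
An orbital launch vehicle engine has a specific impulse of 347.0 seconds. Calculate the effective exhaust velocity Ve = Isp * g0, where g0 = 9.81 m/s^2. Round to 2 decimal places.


Step 1: Ve = Isp * g0 = 347.0 * 9.81
Step 2: Ve = 3404.07 m/s

3404.07


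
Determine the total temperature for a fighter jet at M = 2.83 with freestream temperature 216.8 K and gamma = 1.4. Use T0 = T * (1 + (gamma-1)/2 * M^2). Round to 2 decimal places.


Step 1: (gamma-1)/2 = 0.2
Step 2: M^2 = 8.0089
Step 3: 1 + 0.2 * 8.0089 = 2.60178
Step 4: T0 = 216.8 * 2.60178 = 564.07 K

564.07


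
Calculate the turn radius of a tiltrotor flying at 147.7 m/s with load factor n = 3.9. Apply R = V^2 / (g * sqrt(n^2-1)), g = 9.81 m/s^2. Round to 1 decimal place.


Step 1: V^2 = 147.7^2 = 21815.29
Step 2: n^2 - 1 = 3.9^2 - 1 = 14.21
Step 3: sqrt(14.21) = 3.769615
Step 4: R = 21815.29 / (9.81 * 3.769615) = 589.9 m

589.9


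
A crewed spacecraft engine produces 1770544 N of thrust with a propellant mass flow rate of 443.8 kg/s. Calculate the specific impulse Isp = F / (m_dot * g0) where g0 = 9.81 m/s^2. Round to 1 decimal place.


Step 1: m_dot * g0 = 443.8 * 9.81 = 4353.68
Step 2: Isp = 1770544 / 4353.68 = 406.7 s

406.7


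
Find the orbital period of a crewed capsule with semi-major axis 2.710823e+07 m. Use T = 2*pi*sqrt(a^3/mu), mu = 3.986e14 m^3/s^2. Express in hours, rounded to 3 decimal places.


Step 1: a^3 / mu = 1.992065e+22 / 3.986e14 = 4.997654e+07
Step 2: sqrt(4.997654e+07) = 7069.4088 s
Step 3: T = 2*pi * 7069.4088 = 44418.41 s
Step 4: T in hours = 44418.41 / 3600 = 12.338 hours

12.338


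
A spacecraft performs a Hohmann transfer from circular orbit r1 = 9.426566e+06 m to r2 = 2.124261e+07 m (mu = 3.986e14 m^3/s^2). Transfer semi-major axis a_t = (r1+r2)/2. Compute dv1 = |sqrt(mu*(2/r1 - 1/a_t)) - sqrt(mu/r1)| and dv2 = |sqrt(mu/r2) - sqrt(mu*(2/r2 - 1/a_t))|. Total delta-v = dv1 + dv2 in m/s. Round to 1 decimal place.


Step 1: Transfer semi-major axis a_t = (9.426566e+06 + 2.124261e+07) / 2 = 1.533459e+07 m
Step 2: v1 (circular at r1) = sqrt(mu/r1) = 6502.67 m/s
Step 3: v_t1 = sqrt(mu*(2/r1 - 1/a_t)) = 7653.49 m/s
Step 4: dv1 = |7653.49 - 6502.67| = 1150.82 m/s
Step 5: v2 (circular at r2) = 4331.76 m/s, v_t2 = 3396.3 m/s
Step 6: dv2 = |4331.76 - 3396.3| = 935.47 m/s
Step 7: Total delta-v = 1150.82 + 935.47 = 2086.3 m/s

2086.3


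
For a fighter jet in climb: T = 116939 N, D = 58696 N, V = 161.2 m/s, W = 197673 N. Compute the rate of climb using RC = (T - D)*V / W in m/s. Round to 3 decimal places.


Step 1: Excess thrust = T - D = 116939 - 58696 = 58243 N
Step 2: Excess power = 58243 * 161.2 = 9388771.6 W
Step 3: RC = 9388771.6 / 197673 = 47.496 m/s

47.496


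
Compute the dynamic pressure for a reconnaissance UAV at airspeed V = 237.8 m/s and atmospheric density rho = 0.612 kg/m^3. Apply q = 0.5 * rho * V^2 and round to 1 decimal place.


Step 1: V^2 = 237.8^2 = 56548.84
Step 2: q = 0.5 * 0.612 * 56548.84
Step 3: q = 17303.9 Pa

17303.9


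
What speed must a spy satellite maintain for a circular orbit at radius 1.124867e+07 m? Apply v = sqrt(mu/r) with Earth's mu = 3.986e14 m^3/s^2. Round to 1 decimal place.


Step 1: mu / r = 3.986e14 / 1.124867e+07 = 35435300.3511
Step 2: v = sqrt(35435300.3511) = 5952.8 m/s

5952.8


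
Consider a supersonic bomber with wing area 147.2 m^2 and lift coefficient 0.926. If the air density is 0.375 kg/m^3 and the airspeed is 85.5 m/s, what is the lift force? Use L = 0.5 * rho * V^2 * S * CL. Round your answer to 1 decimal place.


Step 1: Calculate dynamic pressure q = 0.5 * 0.375 * 85.5^2 = 0.5 * 0.375 * 7310.25 = 1370.6719 Pa
Step 2: Multiply by wing area and lift coefficient: L = 1370.6719 * 147.2 * 0.926
Step 3: L = 201762.9 * 0.926 = 186832.4 N

186832.4


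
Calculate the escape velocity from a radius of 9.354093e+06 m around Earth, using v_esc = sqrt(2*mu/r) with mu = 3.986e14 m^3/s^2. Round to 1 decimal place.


Step 1: 2*mu/r = 2 * 3.986e14 / 9.354093e+06 = 85224724.6205
Step 2: v_esc = sqrt(85224724.6205) = 9231.7 m/s

9231.7


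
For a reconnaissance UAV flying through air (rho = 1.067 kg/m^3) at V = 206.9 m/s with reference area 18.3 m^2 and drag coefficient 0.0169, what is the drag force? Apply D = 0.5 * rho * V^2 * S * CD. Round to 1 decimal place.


Step 1: Dynamic pressure q = 0.5 * 1.067 * 206.9^2 = 22837.8599 Pa
Step 2: Drag D = q * S * CD = 22837.8599 * 18.3 * 0.0169
Step 3: D = 7063.1 N

7063.1


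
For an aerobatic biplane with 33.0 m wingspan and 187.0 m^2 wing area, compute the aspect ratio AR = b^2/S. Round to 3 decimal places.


Step 1: b^2 = 33.0^2 = 1089.0
Step 2: AR = 1089.0 / 187.0 = 5.824

5.824


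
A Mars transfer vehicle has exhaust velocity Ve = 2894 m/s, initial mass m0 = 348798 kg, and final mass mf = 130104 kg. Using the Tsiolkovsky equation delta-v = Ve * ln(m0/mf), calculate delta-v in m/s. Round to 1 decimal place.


Step 1: Mass ratio m0/mf = 348798 / 130104 = 2.680917
Step 2: ln(2.680917) = 0.986159
Step 3: delta-v = 2894 * 0.986159 = 2853.9 m/s

2853.9


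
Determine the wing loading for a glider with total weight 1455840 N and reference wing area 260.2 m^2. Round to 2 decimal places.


Step 1: Wing loading = W / S = 1455840 / 260.2
Step 2: Wing loading = 5595.08 N/m^2

5595.08


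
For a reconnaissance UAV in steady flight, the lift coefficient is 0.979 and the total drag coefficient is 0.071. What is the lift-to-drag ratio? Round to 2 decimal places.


Step 1: L/D = CL / CD = 0.979 / 0.071
Step 2: L/D = 13.79

13.79


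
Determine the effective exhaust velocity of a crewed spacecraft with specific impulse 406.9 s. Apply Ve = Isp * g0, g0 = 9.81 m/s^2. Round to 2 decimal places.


Step 1: Ve = Isp * g0 = 406.9 * 9.81
Step 2: Ve = 3991.69 m/s

3991.69


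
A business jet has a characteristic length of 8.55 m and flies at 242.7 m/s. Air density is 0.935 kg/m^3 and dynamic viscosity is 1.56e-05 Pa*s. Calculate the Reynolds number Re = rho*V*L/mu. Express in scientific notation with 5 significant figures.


Step 1: Numerator = rho * V * L = 0.935 * 242.7 * 8.55 = 1940.204475
Step 2: Re = 1940.204475 / 1.56e-05
Step 3: Re = 1.2437e+08

1.2437e+08


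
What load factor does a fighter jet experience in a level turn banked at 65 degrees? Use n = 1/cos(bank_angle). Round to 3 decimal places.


Step 1: Convert 65 degrees to radians = 1.134464
Step 2: cos(65 deg) = 0.422618
Step 3: n = 1 / 0.422618 = 2.366

2.366


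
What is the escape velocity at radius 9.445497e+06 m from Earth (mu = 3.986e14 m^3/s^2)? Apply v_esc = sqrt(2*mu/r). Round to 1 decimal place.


Step 1: 2*mu/r = 2 * 3.986e14 / 9.445497e+06 = 84400005.6323
Step 2: v_esc = sqrt(84400005.6323) = 9186.9 m/s

9186.9


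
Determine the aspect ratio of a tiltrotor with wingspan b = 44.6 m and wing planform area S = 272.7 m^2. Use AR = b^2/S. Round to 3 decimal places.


Step 1: b^2 = 44.6^2 = 1989.16
Step 2: AR = 1989.16 / 272.7 = 7.294

7.294


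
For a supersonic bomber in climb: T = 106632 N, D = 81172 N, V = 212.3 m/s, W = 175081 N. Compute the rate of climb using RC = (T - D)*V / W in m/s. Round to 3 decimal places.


Step 1: Excess thrust = T - D = 106632 - 81172 = 25460 N
Step 2: Excess power = 25460 * 212.3 = 5405158.0 W
Step 3: RC = 5405158.0 / 175081 = 30.872 m/s

30.872


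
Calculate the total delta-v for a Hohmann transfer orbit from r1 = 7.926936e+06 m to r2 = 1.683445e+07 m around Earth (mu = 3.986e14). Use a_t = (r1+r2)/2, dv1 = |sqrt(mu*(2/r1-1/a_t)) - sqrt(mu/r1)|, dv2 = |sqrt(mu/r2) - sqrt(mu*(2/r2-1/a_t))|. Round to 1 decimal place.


Step 1: Transfer semi-major axis a_t = (7.926936e+06 + 1.683445e+07) / 2 = 1.238069e+07 m
Step 2: v1 (circular at r1) = sqrt(mu/r1) = 7091.14 m/s
Step 3: v_t1 = sqrt(mu*(2/r1 - 1/a_t)) = 8268.81 m/s
Step 4: dv1 = |8268.81 - 7091.14| = 1177.67 m/s
Step 5: v2 (circular at r2) = 4865.97 m/s, v_t2 = 3893.58 m/s
Step 6: dv2 = |4865.97 - 3893.58| = 972.38 m/s
Step 7: Total delta-v = 1177.67 + 972.38 = 2150.1 m/s

2150.1


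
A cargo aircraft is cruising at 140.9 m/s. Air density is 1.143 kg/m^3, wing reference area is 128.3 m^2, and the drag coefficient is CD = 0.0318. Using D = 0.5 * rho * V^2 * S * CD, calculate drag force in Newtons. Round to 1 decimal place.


Step 1: Dynamic pressure q = 0.5 * 1.143 * 140.9^2 = 11345.8809 Pa
Step 2: Drag D = q * S * CD = 11345.8809 * 128.3 * 0.0318
Step 3: D = 46290.5 N

46290.5


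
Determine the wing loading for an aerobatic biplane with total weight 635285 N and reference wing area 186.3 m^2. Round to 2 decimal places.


Step 1: Wing loading = W / S = 635285 / 186.3
Step 2: Wing loading = 3410.01 N/m^2

3410.01


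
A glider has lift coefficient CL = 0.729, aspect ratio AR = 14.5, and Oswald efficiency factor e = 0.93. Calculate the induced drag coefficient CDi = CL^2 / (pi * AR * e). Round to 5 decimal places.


Step 1: CL^2 = 0.729^2 = 0.531441
Step 2: pi * AR * e = 3.14159 * 14.5 * 0.93 = 42.364377
Step 3: CDi = 0.531441 / 42.364377 = 0.01254

0.01254


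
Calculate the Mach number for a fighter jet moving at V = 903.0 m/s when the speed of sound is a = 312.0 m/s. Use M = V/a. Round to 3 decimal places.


Step 1: M = V / a = 903.0 / 312.0
Step 2: M = 2.894

2.894


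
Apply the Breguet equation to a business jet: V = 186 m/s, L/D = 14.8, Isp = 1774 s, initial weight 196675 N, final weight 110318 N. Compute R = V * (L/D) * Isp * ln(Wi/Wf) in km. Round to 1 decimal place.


Step 1: Coefficient = V * (L/D) * Isp = 186 * 14.8 * 1774 = 4883467.2 m
Step 2: Wi/Wf = 196675 / 110318 = 1.782801
Step 3: ln(1.782801) = 0.578186
Step 4: R = 4883467.2 * 0.578186 = 2823550.0 m = 2823.6 km

2823.6


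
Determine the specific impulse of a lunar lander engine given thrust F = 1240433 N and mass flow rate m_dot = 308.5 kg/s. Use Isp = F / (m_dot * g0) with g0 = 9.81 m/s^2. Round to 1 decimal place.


Step 1: m_dot * g0 = 308.5 * 9.81 = 3026.39
Step 2: Isp = 1240433 / 3026.39 = 409.9 s

409.9


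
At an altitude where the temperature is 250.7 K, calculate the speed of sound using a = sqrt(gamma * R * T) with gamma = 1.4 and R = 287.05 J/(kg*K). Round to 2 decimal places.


Step 1: gamma * R * T = 1.4 * 287.05 * 250.7 = 100748.809
Step 2: a = sqrt(100748.809) = 317.41 m/s

317.41


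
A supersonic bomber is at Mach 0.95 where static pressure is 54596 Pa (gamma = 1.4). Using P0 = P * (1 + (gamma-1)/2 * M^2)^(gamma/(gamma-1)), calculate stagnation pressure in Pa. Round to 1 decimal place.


Step 1: (gamma-1)/2 * M^2 = 0.2 * 0.9025 = 0.1805
Step 2: 1 + 0.1805 = 1.1805
Step 3: Exponent gamma/(gamma-1) = 3.5
Step 4: P0 = 54596 * 1.1805^3.5 = 97587.0 Pa

97587.0


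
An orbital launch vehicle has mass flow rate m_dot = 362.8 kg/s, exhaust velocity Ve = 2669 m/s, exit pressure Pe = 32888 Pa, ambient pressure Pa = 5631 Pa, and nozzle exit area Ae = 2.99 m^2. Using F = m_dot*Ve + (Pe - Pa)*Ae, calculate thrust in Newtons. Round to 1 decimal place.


Step 1: Momentum thrust = m_dot * Ve = 362.8 * 2669 = 968313.2 N
Step 2: Pressure thrust = (Pe - Pa) * Ae = (32888 - 5631) * 2.99 = 81498.43 N
Step 3: Total thrust F = 968313.2 + 81498.43 = 1049811.6 N

1049811.6


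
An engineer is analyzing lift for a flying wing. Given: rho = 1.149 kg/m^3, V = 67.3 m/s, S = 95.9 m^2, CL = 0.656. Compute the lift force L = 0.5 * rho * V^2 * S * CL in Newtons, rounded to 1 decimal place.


Step 1: Calculate dynamic pressure q = 0.5 * 1.149 * 67.3^2 = 0.5 * 1.149 * 4529.29 = 2602.0771 Pa
Step 2: Multiply by wing area and lift coefficient: L = 2602.0771 * 95.9 * 0.656
Step 3: L = 249539.1944 * 0.656 = 163697.7 N

163697.7


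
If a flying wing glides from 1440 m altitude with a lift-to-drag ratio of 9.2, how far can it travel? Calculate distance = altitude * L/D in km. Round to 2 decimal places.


Step 1: Glide distance = altitude * L/D = 1440 * 9.2 = 13248.0 m
Step 2: Convert to km: 13248.0 / 1000 = 13.25 km

13.25


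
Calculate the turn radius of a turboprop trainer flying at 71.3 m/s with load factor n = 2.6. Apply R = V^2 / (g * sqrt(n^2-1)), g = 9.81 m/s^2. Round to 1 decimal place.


Step 1: V^2 = 71.3^2 = 5083.69
Step 2: n^2 - 1 = 2.6^2 - 1 = 5.76
Step 3: sqrt(5.76) = 2.4
Step 4: R = 5083.69 / (9.81 * 2.4) = 215.9 m

215.9


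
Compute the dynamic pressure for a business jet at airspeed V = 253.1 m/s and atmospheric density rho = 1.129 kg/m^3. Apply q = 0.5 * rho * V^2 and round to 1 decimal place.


Step 1: V^2 = 253.1^2 = 64059.61
Step 2: q = 0.5 * 1.129 * 64059.61
Step 3: q = 36161.6 Pa

36161.6


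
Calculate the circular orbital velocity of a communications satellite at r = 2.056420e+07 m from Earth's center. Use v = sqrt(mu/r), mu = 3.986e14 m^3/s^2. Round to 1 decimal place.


Step 1: mu / r = 3.986e14 / 2.056420e+07 = 19383199.93
Step 2: v = sqrt(19383199.93) = 4402.6 m/s

4402.6


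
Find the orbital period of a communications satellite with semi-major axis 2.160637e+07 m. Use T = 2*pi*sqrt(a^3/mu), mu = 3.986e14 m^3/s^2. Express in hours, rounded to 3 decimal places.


Step 1: a^3 / mu = 1.008661e+22 / 3.986e14 = 2.530510e+07
Step 2: sqrt(2.530510e+07) = 5030.4179 s
Step 3: T = 2*pi * 5030.4179 = 31607.05 s
Step 4: T in hours = 31607.05 / 3600 = 8.780 hours

8.780


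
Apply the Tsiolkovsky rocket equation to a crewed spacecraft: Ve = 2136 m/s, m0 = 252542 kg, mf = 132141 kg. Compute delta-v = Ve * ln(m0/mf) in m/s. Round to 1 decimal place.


Step 1: Mass ratio m0/mf = 252542 / 132141 = 1.911156
Step 2: ln(1.911156) = 0.647708
Step 3: delta-v = 2136 * 0.647708 = 1383.5 m/s

1383.5


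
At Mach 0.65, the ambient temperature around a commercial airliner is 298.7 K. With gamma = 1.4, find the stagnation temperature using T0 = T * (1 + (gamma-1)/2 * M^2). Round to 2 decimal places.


Step 1: (gamma-1)/2 = 0.2
Step 2: M^2 = 0.4225
Step 3: 1 + 0.2 * 0.4225 = 1.0845
Step 4: T0 = 298.7 * 1.0845 = 323.94 K

323.94


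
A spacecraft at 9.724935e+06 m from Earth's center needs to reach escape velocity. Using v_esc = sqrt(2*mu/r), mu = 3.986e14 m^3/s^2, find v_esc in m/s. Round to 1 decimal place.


Step 1: 2*mu/r = 2 * 3.986e14 / 9.724935e+06 = 81974840.9629
Step 2: v_esc = sqrt(81974840.9629) = 9054.0 m/s

9054.0


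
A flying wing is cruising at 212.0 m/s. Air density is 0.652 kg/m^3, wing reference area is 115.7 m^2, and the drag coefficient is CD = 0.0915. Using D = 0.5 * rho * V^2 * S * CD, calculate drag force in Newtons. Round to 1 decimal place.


Step 1: Dynamic pressure q = 0.5 * 0.652 * 212.0^2 = 14651.744 Pa
Step 2: Drag D = q * S * CD = 14651.744 * 115.7 * 0.0915
Step 3: D = 155111.4 N

155111.4


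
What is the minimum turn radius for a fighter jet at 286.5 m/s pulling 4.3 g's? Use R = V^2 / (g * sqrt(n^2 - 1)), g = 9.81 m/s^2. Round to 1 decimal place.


Step 1: V^2 = 286.5^2 = 82082.25
Step 2: n^2 - 1 = 4.3^2 - 1 = 17.49
Step 3: sqrt(17.49) = 4.182105
Step 4: R = 82082.25 / (9.81 * 4.182105) = 2000.7 m

2000.7


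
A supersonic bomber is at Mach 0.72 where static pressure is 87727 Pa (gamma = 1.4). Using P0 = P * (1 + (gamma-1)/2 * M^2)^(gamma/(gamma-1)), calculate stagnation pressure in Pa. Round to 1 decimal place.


Step 1: (gamma-1)/2 * M^2 = 0.2 * 0.5184 = 0.10368
Step 2: 1 + 0.10368 = 1.10368
Step 3: Exponent gamma/(gamma-1) = 3.5
Step 4: P0 = 87727 * 1.10368^3.5 = 123903.7 Pa

123903.7


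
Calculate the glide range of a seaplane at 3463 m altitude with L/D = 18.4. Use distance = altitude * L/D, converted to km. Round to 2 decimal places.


Step 1: Glide distance = altitude * L/D = 3463 * 18.4 = 63719.2 m
Step 2: Convert to km: 63719.2 / 1000 = 63.72 km

63.72


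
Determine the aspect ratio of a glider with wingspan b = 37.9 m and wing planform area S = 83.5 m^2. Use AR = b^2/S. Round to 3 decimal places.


Step 1: b^2 = 37.9^2 = 1436.41
Step 2: AR = 1436.41 / 83.5 = 17.203

17.203


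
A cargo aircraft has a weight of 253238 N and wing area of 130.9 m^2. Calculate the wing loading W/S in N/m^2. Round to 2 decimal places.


Step 1: Wing loading = W / S = 253238 / 130.9
Step 2: Wing loading = 1934.59 N/m^2

1934.59


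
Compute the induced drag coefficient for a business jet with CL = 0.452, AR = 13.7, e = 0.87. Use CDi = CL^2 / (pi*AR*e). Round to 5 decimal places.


Step 1: CL^2 = 0.452^2 = 0.204304
Step 2: pi * AR * e = 3.14159 * 13.7 * 0.87 = 37.444643
Step 3: CDi = 0.204304 / 37.444643 = 0.00546

0.00546


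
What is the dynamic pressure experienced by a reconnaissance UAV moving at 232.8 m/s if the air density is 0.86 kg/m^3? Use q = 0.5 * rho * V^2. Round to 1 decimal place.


Step 1: V^2 = 232.8^2 = 54195.84
Step 2: q = 0.5 * 0.86 * 54195.84
Step 3: q = 23304.2 Pa

23304.2


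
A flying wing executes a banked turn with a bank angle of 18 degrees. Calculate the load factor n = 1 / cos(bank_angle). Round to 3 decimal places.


Step 1: Convert 18 degrees to radians = 0.314159
Step 2: cos(18 deg) = 0.951057
Step 3: n = 1 / 0.951057 = 1.051

1.051


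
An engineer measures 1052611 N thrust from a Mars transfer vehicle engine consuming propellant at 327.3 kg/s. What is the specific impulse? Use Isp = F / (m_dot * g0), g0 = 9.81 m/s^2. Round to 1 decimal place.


Step 1: m_dot * g0 = 327.3 * 9.81 = 3210.81
Step 2: Isp = 1052611 / 3210.81 = 327.8 s

327.8


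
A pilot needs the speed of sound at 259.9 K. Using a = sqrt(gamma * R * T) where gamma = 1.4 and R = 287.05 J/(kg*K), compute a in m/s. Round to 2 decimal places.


Step 1: gamma * R * T = 1.4 * 287.05 * 259.9 = 104446.013
Step 2: a = sqrt(104446.013) = 323.18 m/s

323.18


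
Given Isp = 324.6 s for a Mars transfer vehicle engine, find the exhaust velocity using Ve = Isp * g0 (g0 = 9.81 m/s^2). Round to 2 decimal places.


Step 1: Ve = Isp * g0 = 324.6 * 9.81
Step 2: Ve = 3184.33 m/s

3184.33


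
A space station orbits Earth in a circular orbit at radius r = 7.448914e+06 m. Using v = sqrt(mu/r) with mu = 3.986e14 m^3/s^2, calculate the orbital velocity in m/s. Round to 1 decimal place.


Step 1: mu / r = 3.986e14 / 7.448914e+06 = 53511156.1229
Step 2: v = sqrt(53511156.1229) = 7315.1 m/s

7315.1


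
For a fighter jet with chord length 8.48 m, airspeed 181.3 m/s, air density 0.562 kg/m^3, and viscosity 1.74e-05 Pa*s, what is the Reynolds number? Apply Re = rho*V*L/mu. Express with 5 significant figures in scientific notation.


Step 1: Numerator = rho * V * L = 0.562 * 181.3 * 8.48 = 864.032288
Step 2: Re = 864.032288 / 1.74e-05
Step 3: Re = 4.9657e+07

4.9657e+07


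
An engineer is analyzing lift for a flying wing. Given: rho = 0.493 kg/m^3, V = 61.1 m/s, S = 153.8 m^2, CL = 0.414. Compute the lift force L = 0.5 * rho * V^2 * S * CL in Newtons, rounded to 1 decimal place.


Step 1: Calculate dynamic pressure q = 0.5 * 0.493 * 61.1^2 = 0.5 * 0.493 * 3733.21 = 920.2363 Pa
Step 2: Multiply by wing area and lift coefficient: L = 920.2363 * 153.8 * 0.414
Step 3: L = 141532.3376 * 0.414 = 58594.4 N

58594.4


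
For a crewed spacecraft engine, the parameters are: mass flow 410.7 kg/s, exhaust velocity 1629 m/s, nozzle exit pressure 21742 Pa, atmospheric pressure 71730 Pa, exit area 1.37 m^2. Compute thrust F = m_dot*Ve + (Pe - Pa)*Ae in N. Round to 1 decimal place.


Step 1: Momentum thrust = m_dot * Ve = 410.7 * 1629 = 669030.3 N
Step 2: Pressure thrust = (Pe - Pa) * Ae = (21742 - 71730) * 1.37 = -68483.56 N
Step 3: Total thrust F = 669030.3 + -68483.56 = 600546.7 N

600546.7


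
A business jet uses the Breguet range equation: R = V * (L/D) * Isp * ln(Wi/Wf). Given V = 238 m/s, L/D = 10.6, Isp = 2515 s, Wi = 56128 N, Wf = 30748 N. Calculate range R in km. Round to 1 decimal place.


Step 1: Coefficient = V * (L/D) * Isp = 238 * 10.6 * 2515 = 6344842.0 m
Step 2: Wi/Wf = 56128 / 30748 = 1.82542
Step 3: ln(1.82542) = 0.60181
Step 4: R = 6344842.0 * 0.60181 = 3818388.4 m = 3818.4 km

3818.4


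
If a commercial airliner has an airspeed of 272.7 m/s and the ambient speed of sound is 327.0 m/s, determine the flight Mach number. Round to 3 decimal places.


Step 1: M = V / a = 272.7 / 327.0
Step 2: M = 0.834

0.834


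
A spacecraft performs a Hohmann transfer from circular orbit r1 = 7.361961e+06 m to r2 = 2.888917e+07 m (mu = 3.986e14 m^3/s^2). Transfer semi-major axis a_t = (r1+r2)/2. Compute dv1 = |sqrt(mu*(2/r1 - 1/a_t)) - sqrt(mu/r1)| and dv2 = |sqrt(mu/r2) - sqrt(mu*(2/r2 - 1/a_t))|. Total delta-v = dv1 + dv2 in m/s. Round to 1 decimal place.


Step 1: Transfer semi-major axis a_t = (7.361961e+06 + 2.888917e+07) / 2 = 1.812557e+07 m
Step 2: v1 (circular at r1) = sqrt(mu/r1) = 7358.21 m/s
Step 3: v_t1 = sqrt(mu*(2/r1 - 1/a_t)) = 9289.53 m/s
Step 4: dv1 = |9289.53 - 7358.21| = 1931.32 m/s
Step 5: v2 (circular at r2) = 3714.51 m/s, v_t2 = 2367.29 m/s
Step 6: dv2 = |3714.51 - 2367.29| = 1347.21 m/s
Step 7: Total delta-v = 1931.32 + 1347.21 = 3278.5 m/s

3278.5


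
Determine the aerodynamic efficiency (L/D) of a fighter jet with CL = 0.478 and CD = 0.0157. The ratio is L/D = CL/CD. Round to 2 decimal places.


Step 1: L/D = CL / CD = 0.478 / 0.0157
Step 2: L/D = 30.45

30.45


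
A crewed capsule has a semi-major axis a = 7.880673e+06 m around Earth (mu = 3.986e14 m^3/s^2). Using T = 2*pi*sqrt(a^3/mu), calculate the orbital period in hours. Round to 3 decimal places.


Step 1: a^3 / mu = 4.894293e+20 / 3.986e14 = 1.227871e+06
Step 2: sqrt(1.227871e+06) = 1108.0933 s
Step 3: T = 2*pi * 1108.0933 = 6962.36 s
Step 4: T in hours = 6962.36 / 3600 = 1.934 hours

1.934


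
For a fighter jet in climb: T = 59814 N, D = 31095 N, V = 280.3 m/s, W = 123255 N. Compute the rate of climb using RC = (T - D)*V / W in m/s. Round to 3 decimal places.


Step 1: Excess thrust = T - D = 59814 - 31095 = 28719 N
Step 2: Excess power = 28719 * 280.3 = 8049935.7 W
Step 3: RC = 8049935.7 / 123255 = 65.311 m/s

65.311


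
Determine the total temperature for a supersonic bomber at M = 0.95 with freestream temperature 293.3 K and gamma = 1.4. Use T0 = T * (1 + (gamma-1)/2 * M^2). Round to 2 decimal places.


Step 1: (gamma-1)/2 = 0.2
Step 2: M^2 = 0.9025
Step 3: 1 + 0.2 * 0.9025 = 1.1805
Step 4: T0 = 293.3 * 1.1805 = 346.24 K

346.24


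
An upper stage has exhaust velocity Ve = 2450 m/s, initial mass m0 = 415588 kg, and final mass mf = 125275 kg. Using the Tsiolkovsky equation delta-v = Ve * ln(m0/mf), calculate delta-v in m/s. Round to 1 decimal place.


Step 1: Mass ratio m0/mf = 415588 / 125275 = 3.317406
Step 2: ln(3.317406) = 1.199183
Step 3: delta-v = 2450 * 1.199183 = 2938.0 m/s

2938.0


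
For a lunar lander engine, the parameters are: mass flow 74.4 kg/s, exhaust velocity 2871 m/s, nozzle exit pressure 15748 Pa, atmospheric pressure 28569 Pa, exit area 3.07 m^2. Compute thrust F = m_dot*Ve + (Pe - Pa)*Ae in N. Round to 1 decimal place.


Step 1: Momentum thrust = m_dot * Ve = 74.4 * 2871 = 213602.4 N
Step 2: Pressure thrust = (Pe - Pa) * Ae = (15748 - 28569) * 3.07 = -39360.47 N
Step 3: Total thrust F = 213602.4 + -39360.47 = 174241.9 N

174241.9


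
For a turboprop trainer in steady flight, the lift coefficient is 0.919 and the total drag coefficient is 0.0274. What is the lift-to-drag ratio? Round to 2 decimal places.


Step 1: L/D = CL / CD = 0.919 / 0.0274
Step 2: L/D = 33.54

33.54


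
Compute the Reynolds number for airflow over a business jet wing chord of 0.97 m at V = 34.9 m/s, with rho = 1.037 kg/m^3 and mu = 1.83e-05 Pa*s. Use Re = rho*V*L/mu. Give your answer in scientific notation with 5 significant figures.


Step 1: Numerator = rho * V * L = 1.037 * 34.9 * 0.97 = 35.105561
Step 2: Re = 35.105561 / 1.83e-05
Step 3: Re = 1.9183e+06

1.9183e+06


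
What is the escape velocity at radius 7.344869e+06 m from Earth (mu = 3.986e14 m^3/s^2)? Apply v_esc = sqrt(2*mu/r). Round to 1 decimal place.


Step 1: 2*mu/r = 2 * 3.986e14 / 7.344869e+06 = 108538355.1429
Step 2: v_esc = sqrt(108538355.1429) = 10418.2 m/s

10418.2


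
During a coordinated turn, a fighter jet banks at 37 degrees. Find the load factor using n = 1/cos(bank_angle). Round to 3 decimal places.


Step 1: Convert 37 degrees to radians = 0.645772
Step 2: cos(37 deg) = 0.798636
Step 3: n = 1 / 0.798636 = 1.252

1.252


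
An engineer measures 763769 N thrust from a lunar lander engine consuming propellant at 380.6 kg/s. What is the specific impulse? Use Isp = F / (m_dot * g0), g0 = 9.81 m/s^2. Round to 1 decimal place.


Step 1: m_dot * g0 = 380.6 * 9.81 = 3733.69
Step 2: Isp = 763769 / 3733.69 = 204.6 s

204.6


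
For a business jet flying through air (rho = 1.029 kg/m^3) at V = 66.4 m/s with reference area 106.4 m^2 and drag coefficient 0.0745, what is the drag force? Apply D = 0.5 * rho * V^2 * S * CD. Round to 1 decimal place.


Step 1: Dynamic pressure q = 0.5 * 1.029 * 66.4^2 = 2268.4099 Pa
Step 2: Drag D = q * S * CD = 2268.4099 * 106.4 * 0.0745
Step 3: D = 17981.2 N

17981.2


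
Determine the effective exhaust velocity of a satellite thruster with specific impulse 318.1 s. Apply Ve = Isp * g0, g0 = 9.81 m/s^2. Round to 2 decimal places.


Step 1: Ve = Isp * g0 = 318.1 * 9.81
Step 2: Ve = 3120.56 m/s

3120.56


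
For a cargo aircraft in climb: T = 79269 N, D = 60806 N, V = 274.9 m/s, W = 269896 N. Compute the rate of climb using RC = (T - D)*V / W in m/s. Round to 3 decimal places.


Step 1: Excess thrust = T - D = 79269 - 60806 = 18463 N
Step 2: Excess power = 18463 * 274.9 = 5075478.7 W
Step 3: RC = 5075478.7 / 269896 = 18.805 m/s

18.805


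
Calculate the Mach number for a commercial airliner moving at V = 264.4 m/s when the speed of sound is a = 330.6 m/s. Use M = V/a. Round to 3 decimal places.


Step 1: M = V / a = 264.4 / 330.6
Step 2: M = 0.800

0.800


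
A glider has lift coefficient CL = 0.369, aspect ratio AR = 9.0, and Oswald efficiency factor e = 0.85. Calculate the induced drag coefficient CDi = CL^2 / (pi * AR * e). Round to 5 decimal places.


Step 1: CL^2 = 0.369^2 = 0.136161
Step 2: pi * AR * e = 3.14159 * 9.0 * 0.85 = 24.033184
Step 3: CDi = 0.136161 / 24.033184 = 0.00567

0.00567


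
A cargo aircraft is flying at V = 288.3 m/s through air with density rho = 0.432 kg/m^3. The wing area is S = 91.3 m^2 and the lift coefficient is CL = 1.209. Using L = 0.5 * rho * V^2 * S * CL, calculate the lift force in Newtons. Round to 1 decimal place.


Step 1: Calculate dynamic pressure q = 0.5 * 0.432 * 288.3^2 = 0.5 * 0.432 * 83116.89 = 17953.2482 Pa
Step 2: Multiply by wing area and lift coefficient: L = 17953.2482 * 91.3 * 1.209
Step 3: L = 1639131.5643 * 1.209 = 1981710.1 N

1981710.1


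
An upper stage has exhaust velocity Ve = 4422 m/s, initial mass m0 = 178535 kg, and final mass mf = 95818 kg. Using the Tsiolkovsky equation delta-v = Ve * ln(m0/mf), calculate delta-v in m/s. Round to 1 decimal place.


Step 1: Mass ratio m0/mf = 178535 / 95818 = 1.863272
Step 2: ln(1.863272) = 0.622334
Step 3: delta-v = 4422 * 0.622334 = 2752.0 m/s

2752.0


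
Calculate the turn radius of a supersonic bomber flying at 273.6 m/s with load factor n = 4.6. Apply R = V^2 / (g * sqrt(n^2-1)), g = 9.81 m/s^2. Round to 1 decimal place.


Step 1: V^2 = 273.6^2 = 74856.96
Step 2: n^2 - 1 = 4.6^2 - 1 = 20.16
Step 3: sqrt(20.16) = 4.489989
Step 4: R = 74856.96 / (9.81 * 4.489989) = 1699.5 m

1699.5


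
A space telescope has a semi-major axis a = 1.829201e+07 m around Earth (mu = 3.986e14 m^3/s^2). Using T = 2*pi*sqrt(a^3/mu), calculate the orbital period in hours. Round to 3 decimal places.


Step 1: a^3 / mu = 6.120463e+21 / 3.986e14 = 1.535490e+07
Step 2: sqrt(1.535490e+07) = 3918.5329 s
Step 3: T = 2*pi * 3918.5329 = 24620.87 s
Step 4: T in hours = 24620.87 / 3600 = 6.839 hours

6.839


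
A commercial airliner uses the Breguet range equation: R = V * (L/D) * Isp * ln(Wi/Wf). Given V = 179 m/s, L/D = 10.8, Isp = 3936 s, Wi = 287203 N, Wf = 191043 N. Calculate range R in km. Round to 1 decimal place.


Step 1: Coefficient = V * (L/D) * Isp = 179 * 10.8 * 3936 = 7609075.2 m
Step 2: Wi/Wf = 287203 / 191043 = 1.503342
Step 3: ln(1.503342) = 0.407691
Step 4: R = 7609075.2 * 0.407691 = 3102149.6 m = 3102.1 km

3102.1
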